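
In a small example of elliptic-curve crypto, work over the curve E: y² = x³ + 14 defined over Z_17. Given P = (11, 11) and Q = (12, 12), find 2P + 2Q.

First 2P:
Repeated addition: build up to 2P.
2P: tangent at (11, 11): λ = (3·11² + 0)/(2·11) ≡ 6/5. 5⁻¹ ≡ 7 (mod 17), so λ ≡ 6·7 ≡ 8.
  x = λ² - 11 - 11 = 64 - 22 ≡ 8; y = λ·(11 - 8) - 11 ≡ 13. → (8, 13)
2P = (8, 13).
Next 2Q:
Repeated addition: build up to 2Q.
2Q: tangent at (12, 12): λ = (3·12² + 0)/(2·12) ≡ 7/7. 7⁻¹ ≡ 5 (mod 17), so λ ≡ 7·5 ≡ 1.
  x = λ² - 12 - 12 = 1 - 24 ≡ 11; y = λ·(12 - 11) - 12 ≡ 6. → (11, 6)
2Q = (11, 6).
Finally 2P + 2Q:
(8, 13) + (11, 6). λ = (6 - 13)/(11 - 8) ≡ 10/3 mod 17. 3⁻¹ ≡ 6 (mod 17), so λ ≡ 9.
  x = λ² - 8 - 11 = 81 - 19 ≡ 11; y = λ·(8 - 11) - 13 ≡ 11. → (11, 11)

(11, 11)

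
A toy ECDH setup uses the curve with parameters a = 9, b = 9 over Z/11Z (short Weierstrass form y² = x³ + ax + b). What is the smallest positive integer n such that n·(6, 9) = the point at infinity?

9

2P: tangent at (6, 9): λ = (3·6² + 9)/(2·9) ≡ 7/7. 7⁻¹ ≡ 8 (mod 11) since 7·8 = 56 ≡ 1, so λ ≡ 7·8 ≡ 1.
  x = λ² - 6 - 6 = 1 - 12 ≡ 0; y = λ·(6 - 0) - 9 ≡ 8. → (0, 8)
3P: (0, 8) + (6, 9). λ = (9 - 8)/(6 - 0) ≡ 1/6 mod 11. 6⁻¹ ≡ 2 (mod 11) since 6·2 = 12 ≡ 1, so λ ≡ 2.
  x = λ² - 0 - 6 = 4 - 6 ≡ 9; y = λ·(0 - 9) - 8 ≡ 7. → (9, 7)
4P: (9, 7) + (6, 9). λ = (9 - 7)/(6 - 9) ≡ 2/8 mod 11. 8⁻¹ ≡ 7 (mod 11), so λ ≡ 3.
  x = λ² - 9 - 6 = 9 - 15 ≡ 5; y = λ·(9 - 5) - 7 ≡ 5. → (5, 5)
5P: (5, 5) + (6, 9). λ = (9 - 5)/(6 - 5) ≡ 4/1 mod 11. 1⁻¹ ≡ 1 (mod 11) since 1·1 = 1 ≡ 1, so λ ≡ 4.
  x = λ² - 5 - 6 = 16 - 11 ≡ 5; y = λ·(5 - 5) - 5 ≡ 6. → (5, 6)
6P: (5, 6) + (6, 9). λ = (9 - 6)/(6 - 5) ≡ 3/1 mod 11. 1⁻¹ ≡ 1 (mod 11), so λ ≡ 3.
  x = λ² - 5 - 6 = 9 - 11 ≡ 9; y = λ·(5 - 9) - 6 ≡ 4. → (9, 4)
7P: (9, 4) + (6, 9). λ = (9 - 4)/(6 - 9) ≡ 5/8 mod 11. 8⁻¹ ≡ 7 (mod 11), so λ ≡ 2.
  x = λ² - 9 - 6 = 4 - 15 ≡ 0; y = λ·(9 - 0) - 4 ≡ 3. → (0, 3)
8P: (0, 3) + (6, 9). λ = (9 - 3)/(6 - 0) ≡ 6/6 mod 11. 6⁻¹ ≡ 2 (mod 11) since 6·2 = 12 ≡ 1, so λ ≡ 1.
  x = λ² - 0 - 6 = 1 - 6 ≡ 6; y = λ·(0 - 6) - 3 ≡ 2. → (6, 2)
9P: (6, 2) + (6, 9): same x and y₁ ≡ -y₂, so the sum is the point at infinity.
9P = the point at infinity, so the order is 9.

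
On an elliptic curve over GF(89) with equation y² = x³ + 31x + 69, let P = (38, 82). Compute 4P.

Repeated addition: build up to 4P.
2P: tangent at (38, 82): λ = (3·38² + 31)/(2·82) ≡ 2/75. 75⁻¹ ≡ 19 (mod 89) since 75·19 = 1425 ≡ 1, so λ ≡ 2·19 ≡ 38.
  x = λ² - 38 - 38 = 1444 - 76 ≡ 33; y = λ·(38 - 33) - 82 ≡ 19. → (33, 19)
3P: (33, 19) + (38, 82). λ = (82 - 19)/(38 - 33) ≡ 63/5 mod 89. 5⁻¹ ≡ 18 (mod 89) since 5·18 = 90 ≡ 1, so λ ≡ 66.
  x = λ² - 33 - 38 = 4356 - 71 ≡ 13; y = λ·(33 - 13) - 19 ≡ 55. → (13, 55)
4P: (13, 55) + (38, 82). λ = (82 - 55)/(38 - 13) ≡ 27/25 mod 89. 25⁻¹ ≡ 57 (mod 89) since 25·57 = 1425 ≡ 1, so λ ≡ 26.
  x = λ² - 13 - 38 = 676 - 51 ≡ 2; y = λ·(13 - 2) - 55 ≡ 53. → (2, 53)

(2, 53)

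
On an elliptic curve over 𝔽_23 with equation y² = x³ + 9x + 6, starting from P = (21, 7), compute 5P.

(17, 9)

Repeated addition: build up to 5P.
2P: tangent at (21, 7): λ = (3·21² + 9)/(2·7) ≡ 21/14. 14⁻¹ ≡ 5 (mod 23), so λ ≡ 21·5 ≡ 13.
  x = λ² - 21 - 21 = 169 - 42 ≡ 12; y = λ·(21 - 12) - 7 ≡ 18. → (12, 18)
3P: (12, 18) + (21, 7). λ = (7 - 18)/(21 - 12) ≡ 12/9 mod 23. 9⁻¹ ≡ 18 (mod 23), so λ ≡ 9.
  x = λ² - 12 - 21 = 81 - 33 ≡ 2; y = λ·(12 - 2) - 18 ≡ 3. → (2, 3)
4P: (2, 3) + (21, 7). λ = (7 - 3)/(21 - 2) ≡ 4/19 mod 23. 19⁻¹ ≡ 17 (mod 23), so λ ≡ 22.
  x = λ² - 2 - 21 = 484 - 23 ≡ 1; y = λ·(2 - 1) - 3 ≡ 19. → (1, 19)
5P: (1, 19) + (21, 7). λ = (7 - 19)/(21 - 1) ≡ 11/20 mod 23. 20⁻¹ ≡ 15 (mod 23), so λ ≡ 4.
  x = λ² - 1 - 21 = 16 - 22 ≡ 17; y = λ·(1 - 17) - 19 ≡ 9. → (17, 9)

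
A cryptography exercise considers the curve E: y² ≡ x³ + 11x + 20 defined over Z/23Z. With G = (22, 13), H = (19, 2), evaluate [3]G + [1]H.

(7, 7)

First 3G:
Repeated addition: build up to 3G.
2G: tangent at (22, 13): λ = (3·22² + 11)/(2·13) ≡ 14/3. 3⁻¹ ≡ 8 (mod 23), so λ ≡ 14·8 ≡ 20.
  x = λ² - 22 - 22 = 400 - 44 ≡ 11; y = λ·(22 - 11) - 13 ≡ 0. → (11, 0)
3G: (11, 0) + (22, 13). λ = (13 - 0)/(22 - 11) ≡ 13/11 mod 23. 11⁻¹ ≡ 21 (mod 23), so λ ≡ 20.
  x = λ² - 11 - 22 = 400 - 33 ≡ 22; y = λ·(11 - 22) - 0 ≡ 10. → (22, 10)
3G = (22, 10).
Finally 3G + H:
(22, 10) + (19, 2). λ = (2 - 10)/(19 - 22) ≡ 15/20 mod 23. 20⁻¹ ≡ 15 (mod 23), so λ ≡ 18.
  x = λ² - 22 - 19 = 324 - 41 ≡ 7; y = λ·(22 - 7) - 10 ≡ 7. → (7, 7)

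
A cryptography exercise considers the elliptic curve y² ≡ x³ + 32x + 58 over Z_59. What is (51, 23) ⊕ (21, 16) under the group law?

(51, 23) + (21, 16). λ = (16 - 23)/(21 - 51) ≡ 52/29 mod 59. 29⁻¹ ≡ 57 (mod 59) since 29·57 = 1653 ≡ 1, so λ ≡ 14.
  x = λ² - 51 - 21 = 196 - 72 ≡ 6; y = λ·(51 - 6) - 23 ≡ 17. → (6, 17)

(6, 17)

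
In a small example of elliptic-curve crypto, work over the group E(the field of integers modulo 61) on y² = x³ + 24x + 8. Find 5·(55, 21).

(5, 3)

Write G = (55, 21).
Double-and-add on 5 = (101)₂. Start with G = (55, 21) for the leading 1-bit.
double: tangent at (55, 21): λ = (3·55² + 24)/(2·21) ≡ 10/42. 42⁻¹ ≡ 16 (mod 61) since 42·16 = 672 ≡ 1, so λ ≡ 10·16 ≡ 38.
  x = λ² - 55 - 55 = 1444 - 110 ≡ 53; y = λ·(55 - 53) - 21 ≡ 55. → (53, 55)
double: tangent at (53, 55): λ = (3·53² + 24)/(2·55) ≡ 33/49. 49⁻¹ ≡ 5 (mod 61), so λ ≡ 33·5 ≡ 43.
  x = λ² - 53 - 53 = 1849 - 106 ≡ 35; y = λ·(53 - 35) - 55 ≡ 48. → (35, 48)
add G: (35, 48) + (55, 21). λ = (21 - 48)/(55 - 35) ≡ 34/20 mod 61. 20⁻¹ ≡ 58 (mod 61) since 20·58 = 1160 ≡ 1, so λ ≡ 20.
  x = λ² - 35 - 55 = 400 - 90 ≡ 5; y = λ·(35 - 5) - 48 ≡ 3. → (5, 3)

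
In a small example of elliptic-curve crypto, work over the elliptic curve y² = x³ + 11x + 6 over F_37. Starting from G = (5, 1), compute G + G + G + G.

Double-and-add on 4 = (100)₂. Start with G = (5, 1) for the leading 1-bit.
double: tangent at (5, 1): λ = (3·5² + 11)/(2·1) ≡ 12/2. 2⁻¹ ≡ 19 (mod 37), so λ ≡ 12·19 ≡ 6.
  x = λ² - 5 - 5 = 36 - 10 ≡ 26; y = λ·(5 - 26) - 1 ≡ 21. → (26, 21)
double: tangent at (26, 21): λ = (3·26² + 11)/(2·21) ≡ 4/5. 5⁻¹ ≡ 15 (mod 37), so λ ≡ 4·15 ≡ 23.
  x = λ² - 26 - 26 = 529 - 52 ≡ 33; y = λ·(26 - 33) - 21 ≡ 3. → (33, 3)

(33, 3)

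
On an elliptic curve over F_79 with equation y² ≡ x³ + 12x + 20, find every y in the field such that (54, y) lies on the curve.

x³ + 12x + 20 = 158132 ≡ 53 (mod 79).
53 is a non-residue mod 79; no y exists.

none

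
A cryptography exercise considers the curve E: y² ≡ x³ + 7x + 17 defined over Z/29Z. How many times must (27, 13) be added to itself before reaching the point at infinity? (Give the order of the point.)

12

2P: tangent at (27, 13): λ = (3·27² + 7)/(2·13) ≡ 19/26. 26⁻¹ ≡ 19 (mod 29) since 26·19 = 494 ≡ 1, so λ ≡ 19·19 ≡ 13.
  x = λ² - 27 - 27 = 169 - 54 ≡ 28; y = λ·(27 - 28) - 13 ≡ 3. → (28, 3)
3P: (28, 3) + (27, 13). λ = (13 - 3)/(27 - 28) ≡ 10/28 mod 29. 28⁻¹ ≡ 28 (mod 29), so λ ≡ 19.
  x = λ² - 28 - 27 = 361 - 55 ≡ 16; y = λ·(28 - 16) - 3 ≡ 22. → (16, 22)
4P: (16, 22) + (27, 13). λ = (13 - 22)/(27 - 16) ≡ 20/11 mod 29. 11⁻¹ ≡ 8 (mod 29), so λ ≡ 15.
  x = λ² - 16 - 27 = 225 - 43 ≡ 8; y = λ·(16 - 8) - 22 ≡ 11. → (8, 11)
5P: (8, 11) + (27, 13). λ = (13 - 11)/(27 - 8) ≡ 2/19 mod 29. 19⁻¹ ≡ 26 (mod 29) since 19·26 = 494 ≡ 1, so λ ≡ 23.
  x = λ² - 8 - 27 = 529 - 35 ≡ 1; y = λ·(8 - 1) - 11 ≡ 5. → (1, 5)
6P: (1, 5) + (27, 13). λ = (13 - 5)/(27 - 1) ≡ 8/26 mod 29. 26⁻¹ ≡ 19 (mod 29), so λ ≡ 7.
  x = λ² - 1 - 27 = 49 - 28 ≡ 21; y = λ·(1 - 21) - 5 ≡ 0. → (21, 0)
7P: (21, 0) + (27, 13). λ = (13 - 0)/(27 - 21) ≡ 13/6 mod 29. 6⁻¹ ≡ 5 (mod 29), so λ ≡ 7.
  x = λ² - 21 - 27 = 49 - 48 ≡ 1; y = λ·(21 - 1) - 0 ≡ 24. → (1, 24)
8P: (1, 24) + (27, 13). λ = (13 - 24)/(27 - 1) ≡ 18/26 mod 29. 26⁻¹ ≡ 19 (mod 29) since 26·19 = 494 ≡ 1, so λ ≡ 23.
  x = λ² - 1 - 27 = 529 - 28 ≡ 8; y = λ·(1 - 8) - 24 ≡ 18. → (8, 18)
9P: (8, 18) + (27, 13). λ = (13 - 18)/(27 - 8) ≡ 24/19 mod 29. 19⁻¹ ≡ 26 (mod 29), so λ ≡ 15.
  x = λ² - 8 - 27 = 225 - 35 ≡ 16; y = λ·(8 - 16) - 18 ≡ 7. → (16, 7)
10P: (16, 7) + (27, 13). λ = (13 - 7)/(27 - 16) ≡ 6/11 mod 29. 11⁻¹ ≡ 8 (mod 29), so λ ≡ 19.
  x = λ² - 16 - 27 = 361 - 43 ≡ 28; y = λ·(16 - 28) - 7 ≡ 26. → (28, 26)
11P: (28, 26) + (27, 13). λ = (13 - 26)/(27 - 28) ≡ 16/28 mod 29. 28⁻¹ ≡ 28 (mod 29), so λ ≡ 13.
  x = λ² - 28 - 27 = 169 - 55 ≡ 27; y = λ·(28 - 27) - 26 ≡ 16. → (27, 16)
12P: (27, 16) + (27, 13): same x and y₁ ≡ -y₂, so the sum is the point at infinity.
12P = the point at infinity, so the order is 12.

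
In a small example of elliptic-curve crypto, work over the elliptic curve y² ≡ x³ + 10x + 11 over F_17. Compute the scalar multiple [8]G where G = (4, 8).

Double-and-add on 8 = (1000)₂. Start with G = (4, 8) for the leading 1-bit.
double: tangent at (4, 8): λ = (3·4² + 10)/(2·8) ≡ 7/16. 16⁻¹ ≡ 16 (mod 17), so λ ≡ 7·16 ≡ 10.
  x = λ² - 4 - 4 = 100 - 8 ≡ 7; y = λ·(4 - 7) - 8 ≡ 13. → (7, 13)
double: tangent at (7, 13): λ = (3·7² + 10)/(2·13) ≡ 4/9. 9⁻¹ ≡ 2 (mod 17), so λ ≡ 4·2 ≡ 8.
  x = λ² - 7 - 7 = 64 - 14 ≡ 16; y = λ·(7 - 16) - 13 ≡ 0. → (16, 0)
double: (16, 0) + (16, 0): same x and y₁ ≡ -y₂, so the sum is ∞.

O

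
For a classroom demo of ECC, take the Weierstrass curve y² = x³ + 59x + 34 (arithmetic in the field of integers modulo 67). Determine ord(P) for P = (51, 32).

2P: tangent at (51, 32): λ = (3·51² + 59)/(2·32) ≡ 23/64. 64⁻¹ ≡ 22 (mod 67), so λ ≡ 23·22 ≡ 37.
  x = λ² - 51 - 51 = 1369 - 102 ≡ 61; y = λ·(51 - 61) - 32 ≡ 0. → (61, 0)
3P: (61, 0) + (51, 32). λ = (32 - 0)/(51 - 61) ≡ 32/57 mod 67. 57⁻¹ ≡ 20 (mod 67), so λ ≡ 37.
  x = λ² - 61 - 51 = 1369 - 112 ≡ 51; y = λ·(61 - 51) - 0 ≡ 35. → (51, 35)
4P: (51, 35) + (51, 32): same x and y₁ ≡ -y₂, so the sum is ∞.
4P = ∞, so the order is 4.

4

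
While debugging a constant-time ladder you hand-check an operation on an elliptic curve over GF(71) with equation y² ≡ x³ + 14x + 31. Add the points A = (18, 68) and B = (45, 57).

(48, 31)

(18, 68) + (45, 57). λ = (57 - 68)/(45 - 18) ≡ 60/27 mod 71. 27⁻¹ ≡ 50 (mod 71), so λ ≡ 18.
  x = λ² - 18 - 45 = 324 - 63 ≡ 48; y = λ·(18 - 48) - 68 ≡ 31. → (48, 31)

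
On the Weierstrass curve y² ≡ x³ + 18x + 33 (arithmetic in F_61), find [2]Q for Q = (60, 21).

tangent at (60, 21): λ = (3·60² + 18)/(2·21) ≡ 21/42. 42⁻¹ ≡ 16 (mod 61), so λ ≡ 21·16 ≡ 31.
  x = λ² - 60 - 60 = 961 - 120 ≡ 48; y = λ·(60 - 48) - 21 ≡ 46. → (48, 46)

(48, 46)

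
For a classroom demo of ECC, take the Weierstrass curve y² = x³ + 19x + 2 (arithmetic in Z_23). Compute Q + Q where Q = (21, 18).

tangent at (21, 18): λ = (3·21² + 19)/(2·18) ≡ 8/13. 13⁻¹ ≡ 16 (mod 23), so λ ≡ 8·16 ≡ 13.
  x = λ² - 21 - 21 = 169 - 42 ≡ 12; y = λ·(21 - 12) - 18 ≡ 7. → (12, 7)

(12, 7)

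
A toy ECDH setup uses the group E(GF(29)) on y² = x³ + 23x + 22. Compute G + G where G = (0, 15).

tangent at (0, 15): λ = (3·0² + 23)/(2·15) ≡ 23/1. 1⁻¹ ≡ 1 (mod 29), so λ ≡ 23·1 ≡ 23.
  x = λ² - 0 - 0 = 529 - 0 ≡ 7; y = λ·(0 - 7) - 15 ≡ 27. → (7, 27)

(7, 27)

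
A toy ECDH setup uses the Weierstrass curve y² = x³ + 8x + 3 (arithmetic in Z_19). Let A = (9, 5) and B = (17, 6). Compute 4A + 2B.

First 4A:
Double-and-add on 4 = (100)₂. Start with A = (9, 5) for the leading 1-bit.
double: tangent at (9, 5): λ = (3·9² + 8)/(2·5) ≡ 4/10. 10⁻¹ ≡ 2 (mod 19) since 10·2 = 20 ≡ 1, so λ ≡ 4·2 ≡ 8.
  x = λ² - 9 - 9 = 64 - 18 ≡ 8; y = λ·(9 - 8) - 5 ≡ 3. → (8, 3)
double: tangent at (8, 3): λ = (3·8² + 8)/(2·3) ≡ 10/6. 6⁻¹ ≡ 16 (mod 19), so λ ≡ 10·16 ≡ 8.
  x = λ² - 8 - 8 = 64 - 16 ≡ 10; y = λ·(8 - 10) - 3 ≡ 0. → (10, 0)
4A = (10, 0).
Next 2B:
Repeated addition: build up to 2B.
2B: tangent at (17, 6): λ = (3·17² + 8)/(2·6) ≡ 1/12. 12⁻¹ ≡ 8 (mod 19), so λ ≡ 1·8 ≡ 8.
  x = λ² - 17 - 17 = 64 - 34 ≡ 11; y = λ·(17 - 11) - 6 ≡ 4. → (11, 4)
2B = (11, 4).
Finally 4A + 2B:
(10, 0) + (11, 4). λ = (4 - 0)/(11 - 10) ≡ 4/1 mod 19. 1⁻¹ ≡ 1 (mod 19), so λ ≡ 4.
  x = λ² - 10 - 11 = 16 - 21 ≡ 14; y = λ·(10 - 14) - 0 ≡ 3. → (14, 3)

(14, 3)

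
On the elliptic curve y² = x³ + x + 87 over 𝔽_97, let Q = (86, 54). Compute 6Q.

Repeated addition: build up to 6Q.
2Q: tangent at (86, 54): λ = (3·86² + 1)/(2·54) ≡ 73/11. 11⁻¹ ≡ 53 (mod 97), so λ ≡ 73·53 ≡ 86.
  x = λ² - 86 - 86 = 7396 - 172 ≡ 46; y = λ·(86 - 46) - 54 ≡ 88. → (46, 88)
3Q: (46, 88) + (86, 54). λ = (54 - 88)/(86 - 46) ≡ 63/40 mod 97. 40⁻¹ ≡ 17 (mod 97), so λ ≡ 4.
  x = λ² - 46 - 86 = 16 - 132 ≡ 78; y = λ·(46 - 78) - 88 ≡ 75. → (78, 75)
4Q: (78, 75) + (86, 54). λ = (54 - 75)/(86 - 78) ≡ 76/8 mod 97. 8⁻¹ ≡ 85 (mod 97), so λ ≡ 58.
  x = λ² - 78 - 86 = 3364 - 164 ≡ 96; y = λ·(78 - 96) - 75 ≡ 45. → (96, 45)
5Q: (96, 45) + (86, 54). λ = (54 - 45)/(86 - 96) ≡ 9/87 mod 97. 87⁻¹ ≡ 29 (mod 97), so λ ≡ 67.
  x = λ² - 96 - 86 = 4489 - 182 ≡ 39; y = λ·(96 - 39) - 45 ≡ 88. → (39, 88)
6Q: (39, 88) + (86, 54). λ = (54 - 88)/(86 - 39) ≡ 63/47 mod 97. 47⁻¹ ≡ 64 (mod 97), so λ ≡ 55.
  x = λ² - 39 - 86 = 3025 - 125 ≡ 87; y = λ·(39 - 87) - 88 ≡ 85. → (87, 85)

(87, 85)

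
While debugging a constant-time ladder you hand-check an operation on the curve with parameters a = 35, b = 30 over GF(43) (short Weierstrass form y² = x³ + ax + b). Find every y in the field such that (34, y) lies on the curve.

x³ + 35x + 30 = 40524 ≡ 18 (mod 43).
18 is a non-residue mod 43; no y exists.

none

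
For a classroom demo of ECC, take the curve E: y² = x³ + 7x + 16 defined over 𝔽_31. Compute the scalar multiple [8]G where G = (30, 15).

(29, 5)

Double-and-add on 8 = (1000)₂. Start with G = (30, 15) for the leading 1-bit.
double: tangent at (30, 15): λ = (3·30² + 7)/(2·15) ≡ 10/30. 30⁻¹ ≡ 30 (mod 31), so λ ≡ 10·30 ≡ 21.
  x = λ² - 30 - 30 = 441 - 60 ≡ 9; y = λ·(30 - 9) - 15 ≡ 23. → (9, 23)
double: tangent at (9, 23): λ = (3·9² + 7)/(2·23) ≡ 2/15. 15⁻¹ ≡ 29 (mod 31) since 15·29 = 435 ≡ 1, so λ ≡ 2·29 ≡ 27.
  x = λ² - 9 - 9 = 729 - 18 ≡ 29; y = λ·(9 - 29) - 23 ≡ 26. → (29, 26)
double: tangent at (29, 26): λ = (3·29² + 7)/(2·26) ≡ 19/21. 21⁻¹ ≡ 3 (mod 31) since 21·3 = 63 ≡ 1, so λ ≡ 19·3 ≡ 26.
  x = λ² - 29 - 29 = 676 - 58 ≡ 29; y = λ·(29 - 29) - 26 ≡ 5. → (29, 5)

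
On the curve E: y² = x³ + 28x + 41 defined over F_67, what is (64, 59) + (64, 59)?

tangent at (64, 59): λ = (3·64² + 28)/(2·59) ≡ 55/51. 51⁻¹ ≡ 46 (mod 67), so λ ≡ 55·46 ≡ 51.
  x = λ² - 64 - 64 = 2601 - 128 ≡ 61; y = λ·(64 - 61) - 59 ≡ 27. → (61, 27)

(61, 27)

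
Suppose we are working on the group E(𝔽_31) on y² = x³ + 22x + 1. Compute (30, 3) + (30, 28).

The two points share x = 30 and their y-coordinates satisfy 3 + 28 ≡ 0 (mod 31), so they are inverses. Their sum is 𝒪.

O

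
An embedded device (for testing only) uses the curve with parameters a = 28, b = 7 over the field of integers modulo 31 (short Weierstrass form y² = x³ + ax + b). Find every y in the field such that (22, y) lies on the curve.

x³ + 28x + 7 = 11271 ≡ 18 (mod 31).
Square roots of 18 mod 31: 7 and 24 (since 7² = 49 ≡ 18).

7, 24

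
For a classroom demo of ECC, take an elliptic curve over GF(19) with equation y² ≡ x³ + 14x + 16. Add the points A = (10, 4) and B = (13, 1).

(10, 4) + (13, 1). λ = (1 - 4)/(13 - 10) ≡ 16/3 mod 19. 3⁻¹ ≡ 13 (mod 19) since 3·13 = 39 ≡ 1, so λ ≡ 18.
  x = λ² - 10 - 13 = 324 - 23 ≡ 16; y = λ·(10 - 16) - 4 ≡ 2. → (16, 2)

(16, 2)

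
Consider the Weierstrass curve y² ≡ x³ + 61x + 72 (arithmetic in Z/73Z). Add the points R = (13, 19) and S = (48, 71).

(13, 19) + (48, 71). λ = (71 - 19)/(48 - 13) ≡ 52/35 mod 73. 35⁻¹ ≡ 48 (mod 73) since 35·48 = 1680 ≡ 1, so λ ≡ 14.
  x = λ² - 13 - 48 = 196 - 61 ≡ 62; y = λ·(13 - 62) - 19 ≡ 25. → (62, 25)

(62, 25)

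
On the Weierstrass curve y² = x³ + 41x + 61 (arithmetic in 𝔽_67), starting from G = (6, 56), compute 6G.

(14, 37)

Repeated addition: build up to 6G.
2G: tangent at (6, 56): λ = (3·6² + 41)/(2·56) ≡ 15/45. 45⁻¹ ≡ 3 (mod 67) since 45·3 = 135 ≡ 1, so λ ≡ 15·3 ≡ 45.
  x = λ² - 6 - 6 = 2025 - 12 ≡ 3; y = λ·(6 - 3) - 56 ≡ 12. → (3, 12)
3G: (3, 12) + (6, 56). λ = (56 - 12)/(6 - 3) ≡ 44/3 mod 67. 3⁻¹ ≡ 45 (mod 67), so λ ≡ 37.
  x = λ² - 3 - 6 = 1369 - 9 ≡ 20; y = λ·(3 - 20) - 12 ≡ 29. → (20, 29)
4G: (20, 29) + (6, 56). λ = (56 - 29)/(6 - 20) ≡ 27/53 mod 67. 53⁻¹ ≡ 43 (mod 67) since 53·43 = 2279 ≡ 1, so λ ≡ 22.
  x = λ² - 20 - 6 = 484 - 26 ≡ 56; y = λ·(20 - 56) - 29 ≡ 50. → (56, 50)
5G: (56, 50) + (6, 56). λ = (56 - 50)/(6 - 56) ≡ 6/17 mod 67. 17⁻¹ ≡ 4 (mod 67), so λ ≡ 24.
  x = λ² - 56 - 6 = 576 - 62 ≡ 45; y = λ·(56 - 45) - 50 ≡ 13. → (45, 13)
6G: (45, 13) + (6, 56). λ = (56 - 13)/(6 - 45) ≡ 43/28 mod 67. 28⁻¹ ≡ 12 (mod 67) since 28·12 = 336 ≡ 1, so λ ≡ 47.
  x = λ² - 45 - 6 = 2209 - 51 ≡ 14; y = λ·(45 - 14) - 13 ≡ 37. → (14, 37)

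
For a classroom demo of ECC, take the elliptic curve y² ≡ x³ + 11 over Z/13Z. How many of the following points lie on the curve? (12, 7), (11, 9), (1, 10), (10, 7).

3

(12, 7): 7² ≡ 10, rhs ≡ 10 → on.
(11, 9): 9² ≡ 3, rhs ≡ 3 → on.
(1, 10): 10² ≡ 9, rhs ≡ 12 → off.
(10, 7): 7² ≡ 10, rhs ≡ 10 → on.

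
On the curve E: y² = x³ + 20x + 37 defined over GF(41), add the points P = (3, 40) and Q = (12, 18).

(34, 13)

(3, 40) + (12, 18). λ = (18 - 40)/(12 - 3) ≡ 19/9 mod 41. 9⁻¹ ≡ 32 (mod 41), so λ ≡ 34.
  x = λ² - 3 - 12 = 1156 - 15 ≡ 34; y = λ·(3 - 34) - 40 ≡ 13. → (34, 13)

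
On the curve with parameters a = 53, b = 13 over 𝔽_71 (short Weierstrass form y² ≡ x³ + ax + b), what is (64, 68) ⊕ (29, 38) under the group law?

(28, 44)

(64, 68) + (29, 38). λ = (38 - 68)/(29 - 64) ≡ 41/36 mod 71. 36⁻¹ ≡ 2 (mod 71) since 36·2 = 72 ≡ 1, so λ ≡ 11.
  x = λ² - 64 - 29 = 121 - 93 ≡ 28; y = λ·(64 - 28) - 68 ≡ 44. → (28, 44)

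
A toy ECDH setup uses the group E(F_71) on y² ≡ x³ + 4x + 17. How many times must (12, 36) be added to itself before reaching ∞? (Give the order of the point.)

6

2P: tangent at (12, 36): λ = (3·12² + 4)/(2·36) ≡ 10/1. 1⁻¹ ≡ 1 (mod 71) since 1·1 = 1 ≡ 1, so λ ≡ 10·1 ≡ 10.
  x = λ² - 12 - 12 = 100 - 24 ≡ 5; y = λ·(12 - 5) - 36 ≡ 34. → (5, 34)
3P: (5, 34) + (12, 36). λ = (36 - 34)/(12 - 5) ≡ 2/7 mod 71. 7⁻¹ ≡ 61 (mod 71), so λ ≡ 51.
  x = λ² - 5 - 12 = 2601 - 17 ≡ 28; y = λ·(5 - 28) - 34 ≡ 0. → (28, 0)
4P: (28, 0) + (12, 36). λ = (36 - 0)/(12 - 28) ≡ 36/55 mod 71. 55⁻¹ ≡ 31 (mod 71), so λ ≡ 51.
  x = λ² - 28 - 12 = 2601 - 40 ≡ 5; y = λ·(28 - 5) - 0 ≡ 37. → (5, 37)
5P: (5, 37) + (12, 36). λ = (36 - 37)/(12 - 5) ≡ 70/7 mod 71. 7⁻¹ ≡ 61 (mod 71), so λ ≡ 10.
  x = λ² - 5 - 12 = 100 - 17 ≡ 12; y = λ·(5 - 12) - 37 ≡ 35. → (12, 35)
6P: (12, 35) + (12, 36): same x and y₁ ≡ -y₂, so the sum is ∞.
6P = ∞, so the order is 6.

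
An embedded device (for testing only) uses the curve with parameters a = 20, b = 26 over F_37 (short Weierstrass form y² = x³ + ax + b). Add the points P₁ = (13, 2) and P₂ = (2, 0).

(15, 1)

(13, 2) + (2, 0). λ = (0 - 2)/(2 - 13) ≡ 35/26 mod 37. 26⁻¹ ≡ 10 (mod 37) since 26·10 = 260 ≡ 1, so λ ≡ 17.
  x = λ² - 13 - 2 = 289 - 15 ≡ 15; y = λ·(13 - 15) - 2 ≡ 1. → (15, 1)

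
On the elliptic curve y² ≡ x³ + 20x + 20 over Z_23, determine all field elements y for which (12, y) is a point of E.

x³ + 20x + 20 = 1988 ≡ 10 (mod 23).
10 is a non-residue mod 23; no y exists.

none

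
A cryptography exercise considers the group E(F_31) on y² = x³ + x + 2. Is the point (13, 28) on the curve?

no

y² = 28² ≡ 9; x³ + 1x + 2 = 2212 ≡ 11 (mod 31). 9 ≠ 11.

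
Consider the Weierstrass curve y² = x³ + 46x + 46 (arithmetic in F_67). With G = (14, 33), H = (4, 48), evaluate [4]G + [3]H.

(1, 48)

First 4G:
Repeated addition: build up to 4G.
2G: tangent at (14, 33): λ = (3·14² + 46)/(2·33) ≡ 31/66. 66⁻¹ ≡ 66 (mod 67), so λ ≡ 31·66 ≡ 36.
  x = λ² - 14 - 14 = 1296 - 28 ≡ 62; y = λ·(14 - 62) - 33 ≡ 48. → (62, 48)
3G: (62, 48) + (14, 33). λ = (33 - 48)/(14 - 62) ≡ 52/19 mod 67. 19⁻¹ ≡ 60 (mod 67), so λ ≡ 38.
  x = λ² - 62 - 14 = 1444 - 76 ≡ 28; y = λ·(62 - 28) - 48 ≡ 38. → (28, 38)
4G: (28, 38) + (14, 33). λ = (33 - 38)/(14 - 28) ≡ 62/53 mod 67. 53⁻¹ ≡ 43 (mod 67), so λ ≡ 53.
  x = λ² - 28 - 14 = 2809 - 42 ≡ 20; y = λ·(28 - 20) - 38 ≡ 51. → (20, 51)
4G = (20, 51).
Next 3H:
Repeated addition: build up to 3H.
2H: tangent at (4, 48): λ = (3·4² + 46)/(2·48) ≡ 27/29. 29⁻¹ ≡ 37 (mod 67), so λ ≡ 27·37 ≡ 61.
  x = λ² - 4 - 4 = 3721 - 8 ≡ 28; y = λ·(4 - 28) - 48 ≡ 29. → (28, 29)
3H: (28, 29) + (4, 48). λ = (48 - 29)/(4 - 28) ≡ 19/43 mod 67. 43⁻¹ ≡ 53 (mod 67), so λ ≡ 2.
  x = λ² - 28 - 4 = 4 - 32 ≡ 39; y = λ·(28 - 39) - 29 ≡ 16. → (39, 16)
3H = (39, 16).
Finally 4G + 3H:
(20, 51) + (39, 16). λ = (16 - 51)/(39 - 20) ≡ 32/19 mod 67. 19⁻¹ ≡ 60 (mod 67), so λ ≡ 44.
  x = λ² - 20 - 39 = 1936 - 59 ≡ 1; y = λ·(20 - 1) - 51 ≡ 48. → (1, 48)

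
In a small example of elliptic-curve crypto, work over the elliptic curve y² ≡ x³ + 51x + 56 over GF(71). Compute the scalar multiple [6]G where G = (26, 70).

(22, 18)

Double-and-add on 6 = (110)₂. Start with G = (26, 70) for the leading 1-bit.
double: tangent at (26, 70): λ = (3·26² + 51)/(2·70) ≡ 20/69. 69⁻¹ ≡ 35 (mod 71), so λ ≡ 20·35 ≡ 61.
  x = λ² - 26 - 26 = 3721 - 52 ≡ 48; y = λ·(26 - 48) - 70 ≡ 8. → (48, 8)
add G: (48, 8) + (26, 70). λ = (70 - 8)/(26 - 48) ≡ 62/49 mod 71. 49⁻¹ ≡ 29 (mod 71), so λ ≡ 23.
  x = λ² - 48 - 26 = 529 - 74 ≡ 29; y = λ·(48 - 29) - 8 ≡ 3. → (29, 3)
double: tangent at (29, 3): λ = (3·29² + 51)/(2·3) ≡ 18/6. 6⁻¹ ≡ 12 (mod 71), so λ ≡ 18·12 ≡ 3.
  x = λ² - 29 - 29 = 9 - 58 ≡ 22; y = λ·(29 - 22) - 3 ≡ 18. → (22, 18)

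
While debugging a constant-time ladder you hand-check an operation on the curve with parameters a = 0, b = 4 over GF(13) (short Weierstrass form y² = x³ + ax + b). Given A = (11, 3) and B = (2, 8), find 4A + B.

(5, 8)

First 4A:
Double-and-add on 4 = (100)₂. Start with A = (11, 3) for the leading 1-bit.
double: tangent at (11, 3): λ = (3·11² + 0)/(2·3) ≡ 12/6. 6⁻¹ ≡ 11 (mod 13), so λ ≡ 12·11 ≡ 2.
  x = λ² - 11 - 11 = 4 - 22 ≡ 8; y = λ·(11 - 8) - 3 ≡ 3. → (8, 3)
double: tangent at (8, 3): λ = (3·8² + 0)/(2·3) ≡ 10/6. 6⁻¹ ≡ 11 (mod 13), so λ ≡ 10·11 ≡ 6.
  x = λ² - 8 - 8 = 36 - 16 ≡ 7; y = λ·(8 - 7) - 3 ≡ 3. → (7, 3)
4A = (7, 3).
Finally 4A + B:
(7, 3) + (2, 8). λ = (8 - 3)/(2 - 7) ≡ 5/8 mod 13. 8⁻¹ ≡ 5 (mod 13), so λ ≡ 12.
  x = λ² - 7 - 2 = 144 - 9 ≡ 5; y = λ·(7 - 5) - 3 ≡ 8. → (5, 8)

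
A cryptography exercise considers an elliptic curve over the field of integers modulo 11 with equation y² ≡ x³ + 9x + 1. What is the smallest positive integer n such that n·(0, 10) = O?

2P: tangent at (0, 10): λ = (3·0² + 9)/(2·10) ≡ 9/9. 9⁻¹ ≡ 5 (mod 11), so λ ≡ 9·5 ≡ 1.
  x = λ² - 0 - 0 = 1 - 0 ≡ 1; y = λ·(0 - 1) - 10 ≡ 0. → (1, 0)
3P: (1, 0) + (0, 10). λ = (10 - 0)/(0 - 1) ≡ 10/10 mod 11. 10⁻¹ ≡ 10 (mod 11) since 10·10 = 100 ≡ 1, so λ ≡ 1.
  x = λ² - 1 - 0 = 1 - 1 ≡ 0; y = λ·(1 - 0) - 0 ≡ 1. → (0, 1)
4P: (0, 1) + (0, 10): same x and y₁ ≡ -y₂, so the sum is O.
4P = O, so the order is 4.

4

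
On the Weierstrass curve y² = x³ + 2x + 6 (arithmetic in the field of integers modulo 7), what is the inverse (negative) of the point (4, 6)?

-(4, 6) = (4, -6 mod 7) = (4, 1).

(4, 1)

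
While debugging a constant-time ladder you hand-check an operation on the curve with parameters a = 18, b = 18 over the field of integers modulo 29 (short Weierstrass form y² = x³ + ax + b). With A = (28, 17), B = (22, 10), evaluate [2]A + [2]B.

First 2A:
Repeated addition: build up to 2A.
2A: tangent at (28, 17): λ = (3·28² + 18)/(2·17) ≡ 21/5. 5⁻¹ ≡ 6 (mod 29) since 5·6 = 30 ≡ 1, so λ ≡ 21·6 ≡ 10.
  x = λ² - 28 - 28 = 100 - 56 ≡ 15; y = λ·(28 - 15) - 17 ≡ 26. → (15, 26)
2A = (15, 26).
Next 2B:
Repeated addition: build up to 2B.
2B: tangent at (22, 10): λ = (3·22² + 18)/(2·10) ≡ 20/20. 20⁻¹ ≡ 16 (mod 29), so λ ≡ 20·16 ≡ 1.
  x = λ² - 22 - 22 = 1 - 44 ≡ 15; y = λ·(22 - 15) - 10 ≡ 26. → (15, 26)
2B = (15, 26).
Finally 2A + 2B:
tangent at (15, 26): λ = (3·15² + 18)/(2·26) ≡ 26/23. 23⁻¹ ≡ 24 (mod 29), so λ ≡ 26·24 ≡ 15.
  x = λ² - 15 - 15 = 225 - 30 ≡ 21; y = λ·(15 - 21) - 26 ≡ 0. → (21, 0)

(21, 0)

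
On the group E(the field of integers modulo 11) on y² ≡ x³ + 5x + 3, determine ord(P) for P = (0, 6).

9

2P: tangent at (0, 6): λ = (3·0² + 5)/(2·6) ≡ 5/1. 1⁻¹ ≡ 1 (mod 11), so λ ≡ 5·1 ≡ 5.
  x = λ² - 0 - 0 = 25 - 0 ≡ 3; y = λ·(0 - 3) - 6 ≡ 1. → (3, 1)
3P: (3, 1) + (0, 6). λ = (6 - 1)/(0 - 3) ≡ 5/8 mod 11. 8⁻¹ ≡ 7 (mod 11), so λ ≡ 2.
  x = λ² - 3 - 0 = 4 - 3 ≡ 1; y = λ·(3 - 1) - 1 ≡ 3. → (1, 3)
4P: (1, 3) + (0, 6). λ = (6 - 3)/(0 - 1) ≡ 3/10 mod 11. 10⁻¹ ≡ 10 (mod 11), so λ ≡ 8.
  x = λ² - 1 - 0 = 64 - 1 ≡ 8; y = λ·(1 - 8) - 3 ≡ 7. → (8, 7)
5P: (8, 7) + (0, 6). λ = (6 - 7)/(0 - 8) ≡ 10/3 mod 11. 3⁻¹ ≡ 4 (mod 11), so λ ≡ 7.
  x = λ² - 8 - 0 = 49 - 8 ≡ 8; y = λ·(8 - 8) - 7 ≡ 4. → (8, 4)
6P: (8, 4) + (0, 6). λ = (6 - 4)/(0 - 8) ≡ 2/3 mod 11. 3⁻¹ ≡ 4 (mod 11), so λ ≡ 8.
  x = λ² - 8 - 0 = 64 - 8 ≡ 1; y = λ·(8 - 1) - 4 ≡ 8. → (1, 8)
7P: (1, 8) + (0, 6). λ = (6 - 8)/(0 - 1) ≡ 9/10 mod 11. 10⁻¹ ≡ 10 (mod 11) since 10·10 = 100 ≡ 1, so λ ≡ 2.
  x = λ² - 1 - 0 = 4 - 1 ≡ 3; y = λ·(1 - 3) - 8 ≡ 10. → (3, 10)
8P: (3, 10) + (0, 6). λ = (6 - 10)/(0 - 3) ≡ 7/8 mod 11. 8⁻¹ ≡ 7 (mod 11), so λ ≡ 5.
  x = λ² - 3 - 0 = 25 - 3 ≡ 0; y = λ·(3 - 0) - 10 ≡ 5. → (0, 5)
9P: (0, 5) + (0, 6): same x and y₁ ≡ -y₂, so the sum is ∞.
9P = ∞, so the order is 9.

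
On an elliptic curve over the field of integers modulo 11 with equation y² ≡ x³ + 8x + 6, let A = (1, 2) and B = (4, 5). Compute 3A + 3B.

First 3A:
Repeated addition: build up to 3A.
2A: tangent at (1, 2): λ = (3·1² + 8)/(2·2) ≡ 0/4. 4⁻¹ ≡ 3 (mod 11), so λ ≡ 0·3 ≡ 0.
  x = λ² - 1 - 1 = 0 - 2 ≡ 9; y = λ·(1 - 9) - 2 ≡ 9. → (9, 9)
3A: (9, 9) + (1, 2). λ = (2 - 9)/(1 - 9) ≡ 4/3 mod 11. 3⁻¹ ≡ 4 (mod 11) since 3·4 = 12 ≡ 1, so λ ≡ 5.
  x = λ² - 9 - 1 = 25 - 10 ≡ 4; y = λ·(9 - 4) - 9 ≡ 5. → (4, 5)
3A = (4, 5).
Next 3B:
Repeated addition: build up to 3B.
2B: tangent at (4, 5): λ = (3·4² + 8)/(2·5) ≡ 1/10. 10⁻¹ ≡ 10 (mod 11) since 10·10 = 100 ≡ 1, so λ ≡ 1·10 ≡ 10.
  x = λ² - 4 - 4 = 100 - 8 ≡ 4; y = λ·(4 - 4) - 5 ≡ 6. → (4, 6)
3B: (4, 6) + (4, 5): same x and y₁ ≡ -y₂, so the sum is ∞.
3B = ∞.
Finally 3A + 3B:
(4, 5) + ∞ = (4, 5) (identity).

(4, 5)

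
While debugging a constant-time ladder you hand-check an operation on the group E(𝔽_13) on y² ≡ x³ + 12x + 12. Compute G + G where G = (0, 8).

tangent at (0, 8): λ = (3·0² + 12)/(2·8) ≡ 12/3. 3⁻¹ ≡ 9 (mod 13), so λ ≡ 12·9 ≡ 4.
  x = λ² - 0 - 0 = 16 - 0 ≡ 3; y = λ·(0 - 3) - 8 ≡ 6. → (3, 6)

(3, 6)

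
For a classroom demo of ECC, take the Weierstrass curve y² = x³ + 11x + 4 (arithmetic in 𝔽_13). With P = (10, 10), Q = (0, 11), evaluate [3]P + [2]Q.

(10, 10)

First 3P:
Repeated addition: build up to 3P.
2P: tangent at (10, 10): λ = (3·10² + 11)/(2·10) ≡ 12/7. 7⁻¹ ≡ 2 (mod 13) since 7·2 = 14 ≡ 1, so λ ≡ 12·2 ≡ 11.
  x = λ² - 10 - 10 = 121 - 20 ≡ 10; y = λ·(10 - 10) - 10 ≡ 3. → (10, 3)
3P: (10, 3) + (10, 10): same x and y₁ ≡ -y₂, so the sum is O.
3P = O.
Next 2Q:
Repeated addition: build up to 2Q.
2Q: tangent at (0, 11): λ = (3·0² + 11)/(2·11) ≡ 11/9. 9⁻¹ ≡ 3 (mod 13), so λ ≡ 11·3 ≡ 7.
  x = λ² - 0 - 0 = 49 - 0 ≡ 10; y = λ·(0 - 10) - 11 ≡ 10. → (10, 10)
2Q = (10, 10).
Finally 3P + 2Q:
O + (10, 10) = (10, 10) (identity).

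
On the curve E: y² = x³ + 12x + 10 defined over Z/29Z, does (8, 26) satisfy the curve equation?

y² = 26² ≡ 9; x³ + 12x + 10 = 618 ≡ 9 (mod 29). 9 = 9.

yes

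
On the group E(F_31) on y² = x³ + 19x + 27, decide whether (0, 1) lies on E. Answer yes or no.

no

y² = 1² ≡ 1; x³ + 19x + 27 = 27 ≡ 27 (mod 31). 1 ≠ 27.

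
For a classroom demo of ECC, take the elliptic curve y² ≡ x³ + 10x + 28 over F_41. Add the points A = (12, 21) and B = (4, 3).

(7, 21)

(12, 21) + (4, 3). λ = (3 - 21)/(4 - 12) ≡ 23/33 mod 41. 33⁻¹ ≡ 5 (mod 41) since 33·5 = 165 ≡ 1, so λ ≡ 33.
  x = λ² - 12 - 4 = 1089 - 16 ≡ 7; y = λ·(12 - 7) - 21 ≡ 21. → (7, 21)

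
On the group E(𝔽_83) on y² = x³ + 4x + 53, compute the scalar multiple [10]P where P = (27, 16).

Double-and-add on 10 = (1010)₂. Start with P = (27, 16) for the leading 1-bit.
double: tangent at (27, 16): λ = (3·27² + 4)/(2·16) ≡ 33/32. 32⁻¹ ≡ 13 (mod 83), so λ ≡ 33·13 ≡ 14.
  x = λ² - 27 - 27 = 196 - 54 ≡ 59; y = λ·(27 - 59) - 16 ≡ 34. → (59, 34)
double: tangent at (59, 34): λ = (3·59² + 4)/(2·34) ≡ 72/68. 68⁻¹ ≡ 11 (mod 83) since 68·11 = 748 ≡ 1, so λ ≡ 72·11 ≡ 45.
  x = λ² - 59 - 59 = 2025 - 118 ≡ 81; y = λ·(59 - 81) - 34 ≡ 55. → (81, 55)
add P: (81, 55) + (27, 16). λ = (16 - 55)/(27 - 81) ≡ 44/29 mod 83. 29⁻¹ ≡ 63 (mod 83), so λ ≡ 33.
  x = λ² - 81 - 27 = 1089 - 108 ≡ 68; y = λ·(81 - 68) - 55 ≡ 42. → (68, 42)
double: tangent at (68, 42): λ = (3·68² + 4)/(2·42) ≡ 15/1. 1⁻¹ ≡ 1 (mod 83), so λ ≡ 15·1 ≡ 15.
  x = λ² - 68 - 68 = 225 - 136 ≡ 6; y = λ·(68 - 6) - 42 ≡ 58. → (6, 58)

(6, 58)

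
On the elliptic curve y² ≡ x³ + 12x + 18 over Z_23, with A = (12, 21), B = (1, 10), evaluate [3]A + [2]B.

(14, 3)

First 3A:
Repeated addition: build up to 3A.
2A: tangent at (12, 21): λ = (3·12² + 12)/(2·21) ≡ 7/19. 19⁻¹ ≡ 17 (mod 23) since 19·17 = 323 ≡ 1, so λ ≡ 7·17 ≡ 4.
  x = λ² - 12 - 12 = 16 - 24 ≡ 15; y = λ·(12 - 15) - 21 ≡ 13. → (15, 13)
3A: (15, 13) + (12, 21). λ = (21 - 13)/(12 - 15) ≡ 8/20 mod 23. 20⁻¹ ≡ 15 (mod 23), so λ ≡ 5.
  x = λ² - 15 - 12 = 25 - 27 ≡ 21; y = λ·(15 - 21) - 13 ≡ 3. → (21, 3)
3A = (21, 3).
Next 2B:
Repeated addition: build up to 2B.
2B: tangent at (1, 10): λ = (3·1² + 12)/(2·10) ≡ 15/20. 20⁻¹ ≡ 15 (mod 23) since 20·15 = 300 ≡ 1, so λ ≡ 15·15 ≡ 18.
  x = λ² - 1 - 1 = 324 - 2 ≡ 0; y = λ·(1 - 0) - 10 ≡ 8. → (0, 8)
2B = (0, 8).
Finally 3A + 2B:
(21, 3) + (0, 8). λ = (8 - 3)/(0 - 21) ≡ 5/2 mod 23. 2⁻¹ ≡ 12 (mod 23) since 2·12 = 24 ≡ 1, so λ ≡ 14.
  x = λ² - 21 - 0 = 196 - 21 ≡ 14; y = λ·(21 - 14) - 3 ≡ 3. → (14, 3)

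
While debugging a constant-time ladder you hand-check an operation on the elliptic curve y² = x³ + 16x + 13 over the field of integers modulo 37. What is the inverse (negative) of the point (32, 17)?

-(32, 17) = (32, -17 mod 37) = (32, 20).

(32, 20)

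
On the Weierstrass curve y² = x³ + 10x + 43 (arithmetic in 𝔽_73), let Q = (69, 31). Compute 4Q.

(21, 43)

Repeated addition: build up to 4Q.
2Q: tangent at (69, 31): λ = (3·69² + 10)/(2·31) ≡ 58/62. 62⁻¹ ≡ 53 (mod 73), so λ ≡ 58·53 ≡ 8.
  x = λ² - 69 - 69 = 64 - 138 ≡ 72; y = λ·(69 - 72) - 31 ≡ 18. → (72, 18)
3Q: (72, 18) + (69, 31). λ = (31 - 18)/(69 - 72) ≡ 13/70 mod 73. 70⁻¹ ≡ 24 (mod 73) since 70·24 = 1680 ≡ 1, so λ ≡ 20.
  x = λ² - 72 - 69 = 400 - 141 ≡ 40; y = λ·(72 - 40) - 18 ≡ 38. → (40, 38)
4Q: (40, 38) + (69, 31). λ = (31 - 38)/(69 - 40) ≡ 66/29 mod 73. 29⁻¹ ≡ 68 (mod 73) since 29·68 = 1972 ≡ 1, so λ ≡ 35.
  x = λ² - 40 - 69 = 1225 - 109 ≡ 21; y = λ·(40 - 21) - 38 ≡ 43. → (21, 43)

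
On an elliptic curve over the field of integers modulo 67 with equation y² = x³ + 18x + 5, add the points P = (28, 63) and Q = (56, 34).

(28, 63) + (56, 34). λ = (34 - 63)/(56 - 28) ≡ 38/28 mod 67. 28⁻¹ ≡ 12 (mod 67) since 28·12 = 336 ≡ 1, so λ ≡ 54.
  x = λ² - 28 - 56 = 2916 - 84 ≡ 18; y = λ·(28 - 18) - 63 ≡ 8. → (18, 8)

(18, 8)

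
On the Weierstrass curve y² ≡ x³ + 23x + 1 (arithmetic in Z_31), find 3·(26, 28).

(30, 15)

Write G = (26, 28).
Repeated addition: build up to 3G.
2G: tangent at (26, 28): λ = (3·26² + 23)/(2·28) ≡ 5/25. 25⁻¹ ≡ 5 (mod 31) since 25·5 = 125 ≡ 1, so λ ≡ 5·5 ≡ 25.
  x = λ² - 26 - 26 = 625 - 52 ≡ 15; y = λ·(26 - 15) - 28 ≡ 30. → (15, 30)
3G: (15, 30) + (26, 28). λ = (28 - 30)/(26 - 15) ≡ 29/11 mod 31. 11⁻¹ ≡ 17 (mod 31) since 11·17 = 187 ≡ 1, so λ ≡ 28.
  x = λ² - 15 - 26 = 784 - 41 ≡ 30; y = λ·(15 - 30) - 30 ≡ 15. → (30, 15)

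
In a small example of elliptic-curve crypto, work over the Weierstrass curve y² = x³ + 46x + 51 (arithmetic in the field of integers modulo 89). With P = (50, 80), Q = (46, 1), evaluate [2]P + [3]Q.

(25, 70)

First 2P:
Repeated addition: build up to 2P.
2P: tangent at (50, 80): λ = (3·50² + 46)/(2·80) ≡ 70/71. 71⁻¹ ≡ 84 (mod 89) since 71·84 = 5964 ≡ 1, so λ ≡ 70·84 ≡ 6.
  x = λ² - 50 - 50 = 36 - 100 ≡ 25; y = λ·(50 - 25) - 80 ≡ 70. → (25, 70)
2P = (25, 70).
Next 3Q:
Repeated addition: build up to 3Q.
2Q: tangent at (46, 1): λ = (3·46² + 46)/(2·1) ≡ 75/2. 2⁻¹ ≡ 45 (mod 89), so λ ≡ 75·45 ≡ 82.
  x = λ² - 46 - 46 = 6724 - 92 ≡ 46; y = λ·(46 - 46) - 1 ≡ 88. → (46, 88)
3Q: (46, 88) + (46, 1): same x and y₁ ≡ -y₂, so the sum is ∞.
3Q = ∞.
Finally 2P + 3Q:
(25, 70) + ∞ = (25, 70) (identity).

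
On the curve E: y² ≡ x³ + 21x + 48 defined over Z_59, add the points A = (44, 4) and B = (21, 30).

(10, 14)

(44, 4) + (21, 30). λ = (30 - 4)/(21 - 44) ≡ 26/36 mod 59. 36⁻¹ ≡ 41 (mod 59), so λ ≡ 4.
  x = λ² - 44 - 21 = 16 - 65 ≡ 10; y = λ·(44 - 10) - 4 ≡ 14. → (10, 14)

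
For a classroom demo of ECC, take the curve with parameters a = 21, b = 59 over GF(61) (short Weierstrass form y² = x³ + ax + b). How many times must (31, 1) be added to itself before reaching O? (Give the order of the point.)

8

2P: tangent at (31, 1): λ = (3·31² + 21)/(2·1) ≡ 37/2. 2⁻¹ ≡ 31 (mod 61) since 2·31 = 62 ≡ 1, so λ ≡ 37·31 ≡ 49.
  x = λ² - 31 - 31 = 2401 - 62 ≡ 21; y = λ·(31 - 21) - 1 ≡ 1. → (21, 1)
3P: (21, 1) + (31, 1). λ = (1 - 1)/(31 - 21) ≡ 0/10 mod 61. 10⁻¹ ≡ 55 (mod 61), so λ ≡ 0.
  x = λ² - 21 - 31 = 0 - 52 ≡ 9; y = λ·(21 - 9) - 1 ≡ 60. → (9, 60)
4P: (9, 60) + (31, 1). λ = (1 - 60)/(31 - 9) ≡ 2/22 mod 61. 22⁻¹ ≡ 25 (mod 61) since 22·25 = 550 ≡ 1, so λ ≡ 50.
  x = λ² - 9 - 31 = 2500 - 40 ≡ 20; y = λ·(9 - 20) - 60 ≡ 0. → (20, 0)
5P: (20, 0) + (31, 1). λ = (1 - 0)/(31 - 20) ≡ 1/11 mod 61. 11⁻¹ ≡ 50 (mod 61) since 11·50 = 550 ≡ 1, so λ ≡ 50.
  x = λ² - 20 - 31 = 2500 - 51 ≡ 9; y = λ·(20 - 9) - 0 ≡ 1. → (9, 1)
6P: (9, 1) + (31, 1). λ = (1 - 1)/(31 - 9) ≡ 0/22 mod 61. 22⁻¹ ≡ 25 (mod 61), so λ ≡ 0.
  x = λ² - 9 - 31 = 0 - 40 ≡ 21; y = λ·(9 - 21) - 1 ≡ 60. → (21, 60)
7P: (21, 60) + (31, 1). λ = (1 - 60)/(31 - 21) ≡ 2/10 mod 61. 10⁻¹ ≡ 55 (mod 61) since 10·55 = 550 ≡ 1, so λ ≡ 49.
  x = λ² - 21 - 31 = 2401 - 52 ≡ 31; y = λ·(21 - 31) - 60 ≡ 60. → (31, 60)
8P: (31, 60) + (31, 1): same x and y₁ ≡ -y₂, so the sum is O.
8P = O, so the order is 8.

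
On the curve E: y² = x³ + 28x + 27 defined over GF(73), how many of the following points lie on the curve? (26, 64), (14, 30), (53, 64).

3

(26, 64): 64² ≡ 8, rhs ≡ 8 → on.
(14, 30): 30² ≡ 24, rhs ≡ 24 → on.
(53, 64): 64² ≡ 8, rhs ≡ 8 → on.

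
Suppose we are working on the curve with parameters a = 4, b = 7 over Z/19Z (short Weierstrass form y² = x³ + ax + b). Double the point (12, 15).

(6, 0)

tangent at (12, 15): λ = (3·12² + 4)/(2·15) ≡ 18/11. 11⁻¹ ≡ 7 (mod 19), so λ ≡ 18·7 ≡ 12.
  x = λ² - 12 - 12 = 144 - 24 ≡ 6; y = λ·(12 - 6) - 15 ≡ 0. → (6, 0)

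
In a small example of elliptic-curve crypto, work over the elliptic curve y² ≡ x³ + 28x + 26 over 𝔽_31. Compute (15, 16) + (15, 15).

The two points share x = 15 and their y-coordinates satisfy 16 + 15 ≡ 0 (mod 31), so they are inverses. Their sum is 𝒪.

O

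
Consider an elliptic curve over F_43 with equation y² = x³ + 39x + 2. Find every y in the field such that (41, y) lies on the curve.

x³ + 39x + 2 = 70522 ≡ 2 (mod 43).
2 is a non-residue mod 43; no y exists.

none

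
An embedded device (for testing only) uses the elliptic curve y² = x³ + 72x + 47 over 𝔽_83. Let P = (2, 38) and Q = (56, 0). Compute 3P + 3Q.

First 3P:
Repeated addition: build up to 3P.
2P: tangent at (2, 38): λ = (3·2² + 72)/(2·38) ≡ 1/76. 76⁻¹ ≡ 71 (mod 83), so λ ≡ 1·71 ≡ 71.
  x = λ² - 2 - 2 = 5041 - 4 ≡ 57; y = λ·(2 - 57) - 38 ≡ 41. → (57, 41)
3P: (57, 41) + (2, 38). λ = (38 - 41)/(2 - 57) ≡ 80/28 mod 83. 28⁻¹ ≡ 3 (mod 83), so λ ≡ 74.
  x = λ² - 57 - 2 = 5476 - 59 ≡ 22; y = λ·(57 - 22) - 41 ≡ 59. → (22, 59)
3P = (22, 59).
Next 3Q:
Repeated addition: build up to 3Q.
2Q: (56, 0) + (56, 0): same x and y₁ ≡ -y₂, so the sum is O.
3Q: O + (56, 0) = (56, 0) (identity).
3Q = (56, 0).
Finally 3P + 3Q:
(22, 59) + (56, 0). λ = (0 - 59)/(56 - 22) ≡ 24/34 mod 83. 34⁻¹ ≡ 22 (mod 83), so λ ≡ 30.
  x = λ² - 22 - 56 = 900 - 78 ≡ 75; y = λ·(22 - 75) - 59 ≡ 11. → (75, 11)

(75, 11)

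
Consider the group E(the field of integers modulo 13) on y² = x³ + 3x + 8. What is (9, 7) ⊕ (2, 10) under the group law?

(12, 11)

(9, 7) + (2, 10). λ = (10 - 7)/(2 - 9) ≡ 3/6 mod 13. 6⁻¹ ≡ 11 (mod 13), so λ ≡ 7.
  x = λ² - 9 - 2 = 49 - 11 ≡ 12; y = λ·(9 - 12) - 7 ≡ 11. → (12, 11)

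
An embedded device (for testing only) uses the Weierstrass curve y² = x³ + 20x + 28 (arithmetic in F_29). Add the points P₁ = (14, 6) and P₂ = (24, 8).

(14, 6) + (24, 8). λ = (8 - 6)/(24 - 14) ≡ 2/10 mod 29. 10⁻¹ ≡ 3 (mod 29) since 10·3 = 30 ≡ 1, so λ ≡ 6.
  x = λ² - 14 - 24 = 36 - 38 ≡ 27; y = λ·(14 - 27) - 6 ≡ 3. → (27, 3)

(27, 3)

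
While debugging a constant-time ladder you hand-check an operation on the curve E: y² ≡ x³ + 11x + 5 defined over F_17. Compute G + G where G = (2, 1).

(5, 7)

tangent at (2, 1): λ = (3·2² + 11)/(2·1) ≡ 6/2. 2⁻¹ ≡ 9 (mod 17) since 2·9 = 18 ≡ 1, so λ ≡ 6·9 ≡ 3.
  x = λ² - 2 - 2 = 9 - 4 ≡ 5; y = λ·(2 - 5) - 1 ≡ 7. → (5, 7)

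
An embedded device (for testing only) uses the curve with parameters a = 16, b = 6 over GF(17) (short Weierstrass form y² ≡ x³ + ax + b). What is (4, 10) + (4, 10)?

tangent at (4, 10): λ = (3·4² + 16)/(2·10) ≡ 13/3. 3⁻¹ ≡ 6 (mod 17), so λ ≡ 13·6 ≡ 10.
  x = λ² - 4 - 4 = 100 - 8 ≡ 7; y = λ·(4 - 7) - 10 ≡ 11. → (7, 11)

(7, 11)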